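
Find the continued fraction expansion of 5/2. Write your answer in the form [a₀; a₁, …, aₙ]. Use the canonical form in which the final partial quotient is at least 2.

5 ÷ 2 → quotient 2, remainder 1
2 ÷ 1 → quotient 2, remainder 0

[2; 2]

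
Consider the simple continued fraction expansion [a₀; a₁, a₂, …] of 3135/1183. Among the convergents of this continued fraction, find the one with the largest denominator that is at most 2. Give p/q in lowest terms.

List convergents until the denominator exceeds the bound:
a_0 = 2: 2/1  (≤ bound)
a_1 = 1: 3/1  (≤ bound)
a_2 = 1: 5/2  (≤ bound)
a_3 = 1: 8/3  (> 2, stop)

5/2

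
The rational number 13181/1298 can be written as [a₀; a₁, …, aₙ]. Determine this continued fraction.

[10; 6, 2, 5, 2, 2, 3]

13181 = 10·1298 + 201, so a_0 = 10
1298 = 6·201 + 92, so a_1 = 6
201 = 2·92 + 17, so a_2 = 2
92 = 5·17 + 7, so a_3 = 5
17 = 2·7 + 3, so a_4 = 2
7 = 2·3 + 1, so a_5 = 2
3 = 3·1 + 0, so a_6 = 3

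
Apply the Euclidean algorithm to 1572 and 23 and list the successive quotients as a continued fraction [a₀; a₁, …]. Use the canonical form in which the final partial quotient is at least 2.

[68; 2, 1, 7]

1572 = 68·23 + 8, so a_0 = 68
23 = 2·8 + 7, so a_1 = 2
8 = 1·7 + 1, so a_2 = 1
7 = 7·1 + 0, so a_3 = 7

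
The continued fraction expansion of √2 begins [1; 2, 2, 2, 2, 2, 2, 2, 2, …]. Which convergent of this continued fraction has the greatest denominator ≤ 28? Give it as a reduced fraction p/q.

17/12

List convergents until the denominator exceeds the bound:
a_0 = 1: 1/1  (≤ bound)
a_1 = 2: 3/2  (≤ bound)
a_2 = 2: 7/5  (≤ bound)
a_3 = 2: 17/12  (≤ bound)
a_4 = 2: 41/29  (> 28, stop)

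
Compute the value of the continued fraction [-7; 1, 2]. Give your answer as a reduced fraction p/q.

-19/3

a_0 = -7: -7/1
a_1 = 1: -6/1
a_2 = 2: -19/3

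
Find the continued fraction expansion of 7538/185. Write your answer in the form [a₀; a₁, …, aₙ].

[40; 1, 2, 1, 14, 1, 2]

7538 ÷ 185 → quotient 40, remainder 138
185 ÷ 138 → quotient 1, remainder 47
138 ÷ 47 → quotient 2, remainder 44
47 ÷ 44 → quotient 1, remainder 3
44 ÷ 3 → quotient 14, remainder 2
3 ÷ 2 → quotient 1, remainder 1
2 ÷ 1 → quotient 2, remainder 0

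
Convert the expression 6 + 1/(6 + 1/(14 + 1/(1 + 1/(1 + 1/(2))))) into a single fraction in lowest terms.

2731/443

Compute successive convergents:
a_0 = 6: 6/1
a_1 = 6: 37/6
a_2 = 14: 524/85
a_3 = 1: 561/91
a_4 = 1: 1085/176
a_5 = 2: 2731/443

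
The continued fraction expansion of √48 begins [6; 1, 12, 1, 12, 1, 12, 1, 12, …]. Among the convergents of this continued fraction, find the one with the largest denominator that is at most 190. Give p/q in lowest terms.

a_0 = 6: 6/1  (≤ bound)
a_1 = 1: 7/1  (≤ bound)
a_2 = 12: 90/13  (≤ bound)
a_3 = 1: 97/14  (≤ bound)
a_4 = 12: 1254/181  (≤ bound)
a_5 = 1: 1351/195  (> 190, stop)

1254/181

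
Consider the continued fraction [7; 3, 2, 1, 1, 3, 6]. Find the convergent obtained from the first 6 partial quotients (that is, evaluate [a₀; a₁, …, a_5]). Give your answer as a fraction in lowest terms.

Use the convergent recurrence hₖ = aₖ·hₖ₋₁ + hₖ₋₂ (and likewise for the denominators kₖ):
a_0 = 7: 7/1
a_1 = 3: 22/3
a_2 = 2: 51/7
a_3 = 1: 73/10
a_4 = 1: 124/17
a_5 = 3: 445/61

445/61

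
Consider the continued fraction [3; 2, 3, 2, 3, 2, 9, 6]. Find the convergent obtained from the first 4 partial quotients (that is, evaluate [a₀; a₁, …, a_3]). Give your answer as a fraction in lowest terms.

55/16

Start with 2.
3 + 1/(2/1) = 3 + 1/2 = 7/2
2 + 1/(7/2) = 2 + 2/7 = 16/7
3 + 1/(16/7) = 3 + 7/16 = 55/16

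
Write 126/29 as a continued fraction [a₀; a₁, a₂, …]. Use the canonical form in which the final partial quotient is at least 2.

⌊126/29⌋ = 4, remainder 10
⌊29/10⌋ = 2, remainder 9
⌊10/9⌋ = 1, remainder 1
⌊9/1⌋ = 9, remainder 0

[4; 2, 1, 9]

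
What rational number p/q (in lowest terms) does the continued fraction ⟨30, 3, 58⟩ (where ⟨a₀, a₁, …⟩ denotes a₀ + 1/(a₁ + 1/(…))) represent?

5308/175

Use the convergent recurrence hₖ = aₖ·hₖ₋₁ + hₖ₋₂ (and likewise for the denominators kₖ):
a_0 = 30: 30/1
a_1 = 3: 91/3
a_2 = 58: 5308/175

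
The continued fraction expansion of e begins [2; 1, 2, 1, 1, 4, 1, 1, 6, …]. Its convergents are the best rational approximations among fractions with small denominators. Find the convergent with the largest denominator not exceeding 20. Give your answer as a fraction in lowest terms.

List convergents until the denominator exceeds the bound:
a_0 = 2: 2/1  (≤ bound)
a_1 = 1: 3/1  (≤ bound)
a_2 = 2: 8/3  (≤ bound)
a_3 = 1: 11/4  (≤ bound)
a_4 = 1: 19/7  (≤ bound)
a_5 = 4: 87/32  (> 20, stop)

19/7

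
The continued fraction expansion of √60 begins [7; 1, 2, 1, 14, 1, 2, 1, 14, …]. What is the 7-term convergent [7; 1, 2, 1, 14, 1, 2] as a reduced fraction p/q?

Use the convergent recurrence hₖ = aₖ·hₖ₋₁ + hₖ₋₂ (and likewise for the denominators kₖ):
a_0 = 7: 7/1
a_1 = 1: 8/1
a_2 = 2: 23/3
a_3 = 1: 31/4
a_4 = 14: 457/59
a_5 = 1: 488/63
a_6 = 2: 1433/185

1433/185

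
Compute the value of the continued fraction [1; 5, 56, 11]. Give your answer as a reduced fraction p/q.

Starting at the tail and folding back:
Start with 11.
56 + 1/(11/1) = 56 + 1/11 = 617/11
5 + 1/(617/11) = 5 + 11/617 = 3096/617
1 + 1/(3096/617) = 1 + 617/3096 = 3713/3096

3713/3096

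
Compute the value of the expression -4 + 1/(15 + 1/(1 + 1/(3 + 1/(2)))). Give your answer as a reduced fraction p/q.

-559/142

Compute successive convergents:
a_0 = -4: -4/1
a_1 = 15: -59/15
a_2 = 1: -63/16
a_3 = 3: -248/63
a_4 = 2: -559/142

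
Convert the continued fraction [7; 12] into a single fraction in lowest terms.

85/12

Starting at the tail and folding back:
Start with 12.
7 + 1/(12/1) = 7 + 1/12 = 85/12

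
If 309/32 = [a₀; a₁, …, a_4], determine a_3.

309 = 9·32 + 21, so a_0 = 9
32 = 1·21 + 11, so a_1 = 1
21 = 1·11 + 10, so a_2 = 1
11 = 1·10 + 1, so a_3 = 1

1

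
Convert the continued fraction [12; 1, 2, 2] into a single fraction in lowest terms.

a_0 = 12: 12/1
a_1 = 1: 13/1
a_2 = 2: 38/3
a_3 = 2: 89/7

89/7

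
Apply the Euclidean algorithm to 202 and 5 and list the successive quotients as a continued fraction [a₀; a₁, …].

[40; 2, 2]

202 ÷ 5 → quotient 40, remainder 2
5 ÷ 2 → quotient 2, remainder 1
2 ÷ 1 → quotient 2, remainder 0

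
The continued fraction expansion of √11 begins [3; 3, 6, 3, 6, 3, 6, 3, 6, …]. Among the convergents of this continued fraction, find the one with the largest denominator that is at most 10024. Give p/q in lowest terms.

a_0 = 3: 3/1  (≤ bound)
a_1 = 3: 10/3  (≤ bound)
a_2 = 6: 63/19  (≤ bound)
a_3 = 3: 199/60  (≤ bound)
a_4 = 6: 1257/379  (≤ bound)
a_5 = 3: 3970/1197  (≤ bound)
a_6 = 6: 25077/7561  (≤ bound)
a_7 = 3: 79201/23880  (> 10024, stop)

25077/7561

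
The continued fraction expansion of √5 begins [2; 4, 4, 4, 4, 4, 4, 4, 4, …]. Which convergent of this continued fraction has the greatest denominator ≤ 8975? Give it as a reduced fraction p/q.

a_0 = 2: 2/1  (≤ bound)
a_1 = 4: 9/4  (≤ bound)
a_2 = 4: 38/17  (≤ bound)
a_3 = 4: 161/72  (≤ bound)
a_4 = 4: 682/305  (≤ bound)
a_5 = 4: 2889/1292  (≤ bound)
a_6 = 4: 12238/5473  (≤ bound)
a_7 = 4: 51841/23184  (> 8975, stop)

12238/5473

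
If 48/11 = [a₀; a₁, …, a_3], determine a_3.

48 = 4·11 + 4, so a_0 = 4
11 = 2·4 + 3, so a_1 = 2
4 = 1·3 + 1, so a_2 = 1
3 = 3·1 + 0, so a_3 = 3

3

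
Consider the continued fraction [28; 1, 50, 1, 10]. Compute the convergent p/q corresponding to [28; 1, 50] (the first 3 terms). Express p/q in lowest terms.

Starting at the tail and folding back:
Start with 50.
1 + 1/(50/1) = 1 + 1/50 = 51/50
28 + 1/(51/50) = 28 + 50/51 = 1478/51

1478/51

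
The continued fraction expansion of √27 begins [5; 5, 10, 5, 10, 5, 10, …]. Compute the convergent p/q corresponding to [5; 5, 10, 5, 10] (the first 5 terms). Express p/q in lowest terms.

Start with 10.
5 + 1/(10/1) = 5 + 1/10 = 51/10
10 + 1/(51/10) = 10 + 10/51 = 520/51
5 + 1/(520/51) = 5 + 51/520 = 2651/520
5 + 1/(2651/520) = 5 + 520/2651 = 13775/2651

13775/2651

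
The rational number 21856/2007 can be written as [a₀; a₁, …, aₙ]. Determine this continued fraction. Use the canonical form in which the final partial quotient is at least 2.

⌊21856/2007⌋ = 10, remainder 1786
⌊2007/1786⌋ = 1, remainder 221
⌊1786/221⌋ = 8, remainder 18
⌊221/18⌋ = 12, remainder 5
⌊18/5⌋ = 3, remainder 3
⌊5/3⌋ = 1, remainder 2
⌊3/2⌋ = 1, remainder 1
⌊2/1⌋ = 2, remainder 0

[10; 1, 8, 12, 3, 1, 1, 2]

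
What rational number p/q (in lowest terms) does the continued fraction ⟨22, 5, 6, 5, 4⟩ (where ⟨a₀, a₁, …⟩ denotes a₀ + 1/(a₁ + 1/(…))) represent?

Collapse the nested fraction from the inside out:
Start with 4.
5 + 1/(4/1) = 5 + 1/4 = 21/4
6 + 1/(21/4) = 6 + 4/21 = 130/21
5 + 1/(130/21) = 5 + 21/130 = 671/130
22 + 1/(671/130) = 22 + 130/671 = 14892/671

14892/671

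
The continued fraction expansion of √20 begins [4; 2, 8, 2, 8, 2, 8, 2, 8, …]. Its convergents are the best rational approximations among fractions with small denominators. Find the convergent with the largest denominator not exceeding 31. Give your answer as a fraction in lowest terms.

76/17

List convergents until the denominator exceeds the bound:
a_0 = 4: 4/1  (≤ bound)
a_1 = 2: 9/2  (≤ bound)
a_2 = 8: 76/17  (≤ bound)
a_3 = 2: 161/36  (> 31, stop)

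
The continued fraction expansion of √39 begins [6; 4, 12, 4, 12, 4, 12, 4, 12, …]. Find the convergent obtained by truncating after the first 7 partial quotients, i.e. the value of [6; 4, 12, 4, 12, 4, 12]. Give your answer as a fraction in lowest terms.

764394/122401

Start with 12.
4 + 1/(12/1) = 4 + 1/12 = 49/12
12 + 1/(49/12) = 12 + 12/49 = 600/49
4 + 1/(600/49) = 4 + 49/600 = 2449/600
12 + 1/(2449/600) = 12 + 600/2449 = 29988/2449
4 + 1/(29988/2449) = 4 + 2449/29988 = 122401/29988
6 + 1/(122401/29988) = 6 + 29988/122401 = 764394/122401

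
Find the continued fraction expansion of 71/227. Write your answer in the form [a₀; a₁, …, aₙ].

Apply division with remainder until the remainder is 0:
71 ÷ 227 → quotient 0, remainder 71
227 ÷ 71 → quotient 3, remainder 14
71 ÷ 14 → quotient 5, remainder 1
14 ÷ 1 → quotient 14, remainder 0

[0; 3, 5, 14]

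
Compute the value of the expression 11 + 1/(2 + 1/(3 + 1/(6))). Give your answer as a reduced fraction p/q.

503/44

Collapse the nested fraction from the inside out:
Start with 6.
3 + 1/(6/1) = 3 + 1/6 = 19/6
2 + 1/(19/6) = 2 + 6/19 = 44/19
11 + 1/(44/19) = 11 + 19/44 = 503/44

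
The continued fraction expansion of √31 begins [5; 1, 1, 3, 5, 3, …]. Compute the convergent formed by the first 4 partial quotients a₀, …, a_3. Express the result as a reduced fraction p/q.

39/7

Work from the innermost term outward:
Start with 3.
1 + 1/(3/1) = 1 + 1/3 = 4/3
1 + 1/(4/3) = 1 + 3/4 = 7/4
5 + 1/(7/4) = 5 + 4/7 = 39/7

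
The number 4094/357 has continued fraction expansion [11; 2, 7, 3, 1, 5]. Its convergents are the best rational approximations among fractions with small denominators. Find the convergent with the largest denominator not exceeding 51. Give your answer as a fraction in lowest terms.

539/47

a_0 = 11: 11/1  (≤ bound)
a_1 = 2: 23/2  (≤ bound)
a_2 = 7: 172/15  (≤ bound)
a_3 = 3: 539/47  (≤ bound)
a_4 = 1: 711/62  (> 51, stop)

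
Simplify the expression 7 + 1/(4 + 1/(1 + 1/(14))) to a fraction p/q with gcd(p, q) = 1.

533/74

Start with 14.
1 + 1/(14/1) = 1 + 1/14 = 15/14
4 + 1/(15/14) = 4 + 14/15 = 74/15
7 + 1/(74/15) = 7 + 15/74 = 533/74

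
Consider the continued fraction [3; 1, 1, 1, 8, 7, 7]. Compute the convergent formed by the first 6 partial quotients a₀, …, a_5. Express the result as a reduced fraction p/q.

Work from the innermost term outward:
Start with 7.
8 + 1/(7/1) = 8 + 1/7 = 57/7
1 + 1/(57/7) = 1 + 7/57 = 64/57
1 + 1/(64/57) = 1 + 57/64 = 121/64
1 + 1/(121/64) = 1 + 64/121 = 185/121
3 + 1/(185/121) = 3 + 121/185 = 676/185

676/185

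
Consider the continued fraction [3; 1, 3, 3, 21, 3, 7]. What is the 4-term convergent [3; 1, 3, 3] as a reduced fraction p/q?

Collapse the nested fraction from the inside out:
Start with 3.
3 + 1/(3/1) = 3 + 1/3 = 10/3
1 + 1/(10/3) = 1 + 3/10 = 13/10
3 + 1/(13/10) = 3 + 10/13 = 49/13

49/13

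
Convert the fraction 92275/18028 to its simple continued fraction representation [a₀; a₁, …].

[5; 8, 2, 3, 1, 28, 1, 7]

⌊92275/18028⌋ = 5, remainder 2135
⌊18028/2135⌋ = 8, remainder 948
⌊2135/948⌋ = 2, remainder 239
⌊948/239⌋ = 3, remainder 231
⌊239/231⌋ = 1, remainder 8
⌊231/8⌋ = 28, remainder 7
⌊8/7⌋ = 1, remainder 1
⌊7/1⌋ = 7, remainder 0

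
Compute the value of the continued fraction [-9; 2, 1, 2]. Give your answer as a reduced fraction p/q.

-69/8

Start with 2.
1 + 1/(2/1) = 1 + 1/2 = 3/2
2 + 1/(3/2) = 2 + 2/3 = 8/3
-9 + 1/(8/3) = -9 + 3/8 = -69/8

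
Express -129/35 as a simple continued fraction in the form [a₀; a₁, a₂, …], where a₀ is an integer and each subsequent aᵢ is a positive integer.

-129 = -4·35 + 11, so a_0 = -4
35 = 3·11 + 2, so a_1 = 3
11 = 5·2 + 1, so a_2 = 5
2 = 2·1 + 0, so a_3 = 2

[-4; 3, 5, 2]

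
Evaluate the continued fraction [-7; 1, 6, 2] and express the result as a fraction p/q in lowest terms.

a_0 = -7: -7/1
a_1 = 1: -6/1
a_2 = 6: -43/7
a_3 = 2: -92/15

-92/15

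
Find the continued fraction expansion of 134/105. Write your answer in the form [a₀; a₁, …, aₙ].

[1; 3, 1, 1, 1, 1, 1, 3]

Run the Euclidean algorithm, recording each quotient:
134 ÷ 105 → quotient 1, remainder 29
105 ÷ 29 → quotient 3, remainder 18
29 ÷ 18 → quotient 1, remainder 11
18 ÷ 11 → quotient 1, remainder 7
11 ÷ 7 → quotient 1, remainder 4
7 ÷ 4 → quotient 1, remainder 3
4 ÷ 3 → quotient 1, remainder 1
3 ÷ 1 → quotient 3, remainder 0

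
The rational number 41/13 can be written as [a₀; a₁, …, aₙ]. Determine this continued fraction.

41 ÷ 13 → quotient 3, remainder 2
13 ÷ 2 → quotient 6, remainder 1
2 ÷ 1 → quotient 2, remainder 0

[3; 6, 2]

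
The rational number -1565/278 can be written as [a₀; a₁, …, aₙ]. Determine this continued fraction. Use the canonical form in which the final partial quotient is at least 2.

[-6; 2, 1, 2, 3, 10]

-1565 = -6·278 + 103, so a_0 = -6
278 = 2·103 + 72, so a_1 = 2
103 = 1·72 + 31, so a_2 = 1
72 = 2·31 + 10, so a_3 = 2
31 = 3·10 + 1, so a_4 = 3
10 = 10·1 + 0, so a_5 = 10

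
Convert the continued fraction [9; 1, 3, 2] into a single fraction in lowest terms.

88/9

a_0 = 9: 9/1
a_1 = 1: 10/1
a_2 = 3: 39/4
a_3 = 2: 88/9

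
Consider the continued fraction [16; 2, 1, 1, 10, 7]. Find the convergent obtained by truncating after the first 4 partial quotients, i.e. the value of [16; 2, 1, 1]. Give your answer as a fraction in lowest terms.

Build up convergents one term at a time:
a_0 = 16: 16/1
a_1 = 2: 33/2
a_2 = 1: 49/3
a_3 = 1: 82/5

82/5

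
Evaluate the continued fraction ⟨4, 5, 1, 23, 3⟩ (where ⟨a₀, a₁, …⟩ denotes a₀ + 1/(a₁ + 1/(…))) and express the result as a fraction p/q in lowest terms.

1813/435

Start with 3.
23 + 1/(3/1) = 23 + 1/3 = 70/3
1 + 1/(70/3) = 1 + 3/70 = 73/70
5 + 1/(73/70) = 5 + 70/73 = 435/73
4 + 1/(435/73) = 4 + 73/435 = 1813/435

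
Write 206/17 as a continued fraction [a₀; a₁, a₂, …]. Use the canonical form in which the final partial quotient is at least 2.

Apply division with remainder until the remainder is 0:
206 ÷ 17 → quotient 12, remainder 2
17 ÷ 2 → quotient 8, remainder 1
2 ÷ 1 → quotient 2, remainder 0

[12; 8, 2]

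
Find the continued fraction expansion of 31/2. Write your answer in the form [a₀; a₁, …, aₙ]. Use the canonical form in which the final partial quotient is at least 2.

Run the Euclidean algorithm, recording each quotient:
31 = 15·2 + 1, so a_0 = 15
2 = 2·1 + 0, so a_1 = 2

[15; 2]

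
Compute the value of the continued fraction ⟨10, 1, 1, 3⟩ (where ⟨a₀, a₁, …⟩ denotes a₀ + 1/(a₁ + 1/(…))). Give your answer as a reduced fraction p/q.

74/7

Collapse the nested fraction from the inside out:
Start with 3.
1 + 1/(3/1) = 1 + 1/3 = 4/3
1 + 1/(4/3) = 1 + 3/4 = 7/4
10 + 1/(7/4) = 10 + 4/7 = 74/7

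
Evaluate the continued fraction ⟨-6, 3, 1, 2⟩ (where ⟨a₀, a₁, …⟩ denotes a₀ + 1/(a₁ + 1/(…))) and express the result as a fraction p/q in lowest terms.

a_0 = -6: -6/1
a_1 = 3: -17/3
a_2 = 1: -23/4
a_3 = 2: -63/11

-63/11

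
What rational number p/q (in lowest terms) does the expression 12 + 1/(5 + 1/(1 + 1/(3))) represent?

Build up convergents one term at a time:
a_0 = 12: 12/1
a_1 = 5: 61/5
a_2 = 1: 73/6
a_3 = 3: 280/23

280/23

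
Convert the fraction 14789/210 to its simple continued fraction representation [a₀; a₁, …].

[70; 2, 2, 1, 3, 1, 1, 3]

⌊14789/210⌋ = 70, remainder 89
⌊210/89⌋ = 2, remainder 32
⌊89/32⌋ = 2, remainder 25
⌊32/25⌋ = 1, remainder 7
⌊25/7⌋ = 3, remainder 4
⌊7/4⌋ = 1, remainder 3
⌊4/3⌋ = 1, remainder 1
⌊3/1⌋ = 3, remainder 0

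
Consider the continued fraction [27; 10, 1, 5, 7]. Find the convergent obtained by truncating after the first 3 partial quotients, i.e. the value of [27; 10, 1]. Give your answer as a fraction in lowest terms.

Compute successive convergents:
a_0 = 27: 27/1
a_1 = 10: 271/10
a_2 = 1: 298/11

298/11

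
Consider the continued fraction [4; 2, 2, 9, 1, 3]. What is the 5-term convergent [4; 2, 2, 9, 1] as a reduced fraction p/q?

Start with 1.
9 + 1/(1/1) = 9 + 1/1 = 10/1
2 + 1/(10/1) = 2 + 1/10 = 21/10
2 + 1/(21/10) = 2 + 10/21 = 52/21
4 + 1/(52/21) = 4 + 21/52 = 229/52

229/52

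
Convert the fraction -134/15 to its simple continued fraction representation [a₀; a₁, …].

Repeatedly divide and take the remainder:
-134 ÷ 15 → quotient -9, remainder 1
15 ÷ 1 → quotient 15, remainder 0

[-9; 15]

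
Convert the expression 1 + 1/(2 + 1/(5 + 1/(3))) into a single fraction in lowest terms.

51/35

Build up convergents one term at a time:
a_0 = 1: 1/1
a_1 = 2: 3/2
a_2 = 5: 16/11
a_3 = 3: 51/35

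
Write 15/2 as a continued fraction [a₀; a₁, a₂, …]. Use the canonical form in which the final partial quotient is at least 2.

[7; 2]

⌊15/2⌋ = 7, remainder 1
⌊2/1⌋ = 2, remainder 0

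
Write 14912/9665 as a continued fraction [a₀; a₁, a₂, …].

[1; 1, 1, 5, 3, 27, 3, 3]

Run the Euclidean algorithm, recording each quotient:
14912 ÷ 9665 → quotient 1, remainder 5247
9665 ÷ 5247 → quotient 1, remainder 4418
5247 ÷ 4418 → quotient 1, remainder 829
4418 ÷ 829 → quotient 5, remainder 273
829 ÷ 273 → quotient 3, remainder 10
273 ÷ 10 → quotient 27, remainder 3
10 ÷ 3 → quotient 3, remainder 1
3 ÷ 1 → quotient 3, remainder 0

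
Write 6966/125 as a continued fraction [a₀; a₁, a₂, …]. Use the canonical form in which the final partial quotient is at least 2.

Apply division with remainder until the remainder is 0:
6966 = 55·125 + 91, so a_0 = 55
125 = 1·91 + 34, so a_1 = 1
91 = 2·34 + 23, so a_2 = 2
34 = 1·23 + 11, so a_3 = 1
23 = 2·11 + 1, so a_4 = 2
11 = 11·1 + 0, so a_5 = 11

[55; 1, 2, 1, 2, 11]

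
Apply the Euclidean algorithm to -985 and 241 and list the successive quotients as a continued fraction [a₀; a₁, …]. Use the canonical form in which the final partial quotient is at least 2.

Repeatedly divide and take the remainder:
⌊-985/241⌋ = -5, remainder 220
⌊241/220⌋ = 1, remainder 21
⌊220/21⌋ = 10, remainder 10
⌊21/10⌋ = 2, remainder 1
⌊10/1⌋ = 10, remainder 0

[-5; 1, 10, 2, 10]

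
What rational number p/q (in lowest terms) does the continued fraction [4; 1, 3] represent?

19/4

Compute successive convergents:
a_0 = 4: 4/1
a_1 = 1: 5/1
a_2 = 3: 19/4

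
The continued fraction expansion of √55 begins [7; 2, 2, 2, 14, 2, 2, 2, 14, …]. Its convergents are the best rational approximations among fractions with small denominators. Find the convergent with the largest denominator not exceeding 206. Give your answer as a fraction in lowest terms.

List convergents until the denominator exceeds the bound:
a_0 = 7: 7/1  (≤ bound)
a_1 = 2: 15/2  (≤ bound)
a_2 = 2: 37/5  (≤ bound)
a_3 = 2: 89/12  (≤ bound)
a_4 = 14: 1283/173  (≤ bound)
a_5 = 2: 2655/358  (> 206, stop)

1283/173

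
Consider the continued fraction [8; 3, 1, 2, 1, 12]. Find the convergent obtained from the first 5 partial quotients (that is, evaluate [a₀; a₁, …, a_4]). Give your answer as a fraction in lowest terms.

Starting at the tail and folding back:
Start with 1.
2 + 1/(1/1) = 2 + 1/1 = 3/1
1 + 1/(3/1) = 1 + 1/3 = 4/3
3 + 1/(4/3) = 3 + 3/4 = 15/4
8 + 1/(15/4) = 8 + 4/15 = 124/15

124/15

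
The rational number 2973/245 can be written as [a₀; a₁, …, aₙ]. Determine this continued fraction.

⌊2973/245⌋ = 12, remainder 33
⌊245/33⌋ = 7, remainder 14
⌊33/14⌋ = 2, remainder 5
⌊14/5⌋ = 2, remainder 4
⌊5/4⌋ = 1, remainder 1
⌊4/1⌋ = 4, remainder 0

[12; 7, 2, 2, 1, 4]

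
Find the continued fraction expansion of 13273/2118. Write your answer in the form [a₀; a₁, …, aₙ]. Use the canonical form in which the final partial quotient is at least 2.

⌊13273/2118⌋ = 6, remainder 565
⌊2118/565⌋ = 3, remainder 423
⌊565/423⌋ = 1, remainder 142
⌊423/142⌋ = 2, remainder 139
⌊142/139⌋ = 1, remainder 3
⌊139/3⌋ = 46, remainder 1
⌊3/1⌋ = 3, remainder 0

[6; 3, 1, 2, 1, 46, 3]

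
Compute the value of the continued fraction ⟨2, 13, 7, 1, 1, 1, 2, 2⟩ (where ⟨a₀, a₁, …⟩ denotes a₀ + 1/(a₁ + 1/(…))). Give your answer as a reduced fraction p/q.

3953/1904

Compute successive convergents:
a_0 = 2: 2/1
a_1 = 13: 27/13
a_2 = 7: 191/92
a_3 = 1: 218/105
a_4 = 1: 409/197
a_5 = 1: 627/302
a_6 = 2: 1663/801
a_7 = 2: 3953/1904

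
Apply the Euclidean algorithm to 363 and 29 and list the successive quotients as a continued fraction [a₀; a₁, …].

[12; 1, 1, 14]

363 ÷ 29 → quotient 12, remainder 15
29 ÷ 15 → quotient 1, remainder 14
15 ÷ 14 → quotient 1, remainder 1
14 ÷ 1 → quotient 14, remainder 0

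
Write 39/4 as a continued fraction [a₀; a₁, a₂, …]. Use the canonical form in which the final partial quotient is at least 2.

Run the Euclidean algorithm, recording each quotient:
39 = 9·4 + 3, so a_0 = 9
4 = 1·3 + 1, so a_1 = 1
3 = 3·1 + 0, so a_2 = 3

[9; 1, 3]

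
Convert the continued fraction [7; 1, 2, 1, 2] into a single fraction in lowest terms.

Start with 2.
1 + 1/(2/1) = 1 + 1/2 = 3/2
2 + 1/(3/2) = 2 + 2/3 = 8/3
1 + 1/(8/3) = 1 + 3/8 = 11/8
7 + 1/(11/8) = 7 + 8/11 = 85/11

85/11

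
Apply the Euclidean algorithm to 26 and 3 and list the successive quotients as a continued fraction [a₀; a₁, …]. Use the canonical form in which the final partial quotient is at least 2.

26 = 8·3 + 2, so a_0 = 8
3 = 1·2 + 1, so a_1 = 1
2 = 2·1 + 0, so a_2 = 2

[8; 1, 2]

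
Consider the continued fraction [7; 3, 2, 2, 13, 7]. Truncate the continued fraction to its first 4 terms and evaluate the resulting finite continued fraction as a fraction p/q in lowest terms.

a_0 = 7: 7/1
a_1 = 3: 22/3
a_2 = 2: 51/7
a_3 = 2: 124/17

124/17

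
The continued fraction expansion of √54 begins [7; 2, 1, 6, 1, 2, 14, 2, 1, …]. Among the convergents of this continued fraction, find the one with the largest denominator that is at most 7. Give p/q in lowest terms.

22/3

a_0 = 7: 7/1  (≤ bound)
a_1 = 2: 15/2  (≤ bound)
a_2 = 1: 22/3  (≤ bound)
a_3 = 6: 147/20  (> 7, stop)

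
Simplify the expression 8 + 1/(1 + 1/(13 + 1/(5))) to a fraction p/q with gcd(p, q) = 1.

Work from the innermost term outward:
Start with 5.
13 + 1/(5/1) = 13 + 1/5 = 66/5
1 + 1/(66/5) = 1 + 5/66 = 71/66
8 + 1/(71/66) = 8 + 66/71 = 634/71

634/71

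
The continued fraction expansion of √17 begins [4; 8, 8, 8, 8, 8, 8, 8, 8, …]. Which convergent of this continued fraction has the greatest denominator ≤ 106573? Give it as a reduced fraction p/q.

143649/34840

a_0 = 4: 4/1  (≤ bound)
a_1 = 8: 33/8  (≤ bound)
a_2 = 8: 268/65  (≤ bound)
a_3 = 8: 2177/528  (≤ bound)
a_4 = 8: 17684/4289  (≤ bound)
a_5 = 8: 143649/34840  (≤ bound)
a_6 = 8: 1166876/283009  (> 106573, stop)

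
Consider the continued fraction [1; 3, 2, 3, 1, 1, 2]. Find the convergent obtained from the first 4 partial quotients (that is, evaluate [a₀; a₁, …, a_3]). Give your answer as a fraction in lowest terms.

Work from the innermost term outward:
Start with 3.
2 + 1/(3/1) = 2 + 1/3 = 7/3
3 + 1/(7/3) = 3 + 3/7 = 24/7
1 + 1/(24/7) = 1 + 7/24 = 31/24

31/24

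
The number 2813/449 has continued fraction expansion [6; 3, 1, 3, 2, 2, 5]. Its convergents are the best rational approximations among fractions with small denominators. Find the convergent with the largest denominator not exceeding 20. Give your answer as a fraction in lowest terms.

List convergents until the denominator exceeds the bound:
a_0 = 6: 6/1  (≤ bound)
a_1 = 3: 19/3  (≤ bound)
a_2 = 1: 25/4  (≤ bound)
a_3 = 3: 94/15  (≤ bound)
a_4 = 2: 213/34  (> 20, stop)

94/15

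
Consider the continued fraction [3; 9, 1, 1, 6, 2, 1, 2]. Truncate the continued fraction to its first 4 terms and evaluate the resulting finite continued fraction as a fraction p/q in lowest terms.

59/19

Starting at the tail and folding back:
Start with 1.
1 + 1/(1/1) = 1 + 1/1 = 2/1
9 + 1/(2/1) = 9 + 1/2 = 19/2
3 + 1/(19/2) = 3 + 2/19 = 59/19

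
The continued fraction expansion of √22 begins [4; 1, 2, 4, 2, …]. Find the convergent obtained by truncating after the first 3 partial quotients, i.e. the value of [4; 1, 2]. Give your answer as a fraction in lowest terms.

a_0 = 4: 4/1
a_1 = 1: 5/1
a_2 = 2: 14/3

14/3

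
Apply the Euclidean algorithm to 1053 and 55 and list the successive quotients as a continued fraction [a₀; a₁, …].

[19; 6, 1, 7]

1053 = 19·55 + 8, so a_0 = 19
55 = 6·8 + 7, so a_1 = 6
8 = 1·7 + 1, so a_2 = 1
7 = 7·1 + 0, so a_3 = 7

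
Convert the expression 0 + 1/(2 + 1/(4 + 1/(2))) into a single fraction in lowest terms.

9/20

Compute successive convergents:
a_0 = 0: 0/1
a_1 = 2: 1/2
a_2 = 4: 4/9
a_3 = 2: 9/20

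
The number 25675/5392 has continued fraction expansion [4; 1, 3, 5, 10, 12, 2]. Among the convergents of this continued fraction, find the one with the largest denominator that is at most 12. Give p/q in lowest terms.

a_0 = 4: 4/1  (≤ bound)
a_1 = 1: 5/1  (≤ bound)
a_2 = 3: 19/4  (≤ bound)
a_3 = 5: 100/21  (> 12, stop)

19/4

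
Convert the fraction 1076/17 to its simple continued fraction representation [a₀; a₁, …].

[63; 3, 2, 2]

Repeatedly divide and take the remainder:
⌊1076/17⌋ = 63, remainder 5
⌊17/5⌋ = 3, remainder 2
⌊5/2⌋ = 2, remainder 1
⌊2/1⌋ = 2, remainder 0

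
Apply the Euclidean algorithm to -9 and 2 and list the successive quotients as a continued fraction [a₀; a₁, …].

[-5; 2]

⌊-9/2⌋ = -5, remainder 1
⌊2/1⌋ = 2, remainder 0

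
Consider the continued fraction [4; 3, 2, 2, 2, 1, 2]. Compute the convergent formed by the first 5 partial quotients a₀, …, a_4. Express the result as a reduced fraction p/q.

176/41

a_0 = 4: 4/1
a_1 = 3: 13/3
a_2 = 2: 30/7
a_3 = 2: 73/17
a_4 = 2: 176/41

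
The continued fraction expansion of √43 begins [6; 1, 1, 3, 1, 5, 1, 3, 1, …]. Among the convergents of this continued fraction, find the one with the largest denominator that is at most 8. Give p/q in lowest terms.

a_0 = 6: 6/1  (≤ bound)
a_1 = 1: 7/1  (≤ bound)
a_2 = 1: 13/2  (≤ bound)
a_3 = 3: 46/7  (≤ bound)
a_4 = 1: 59/9  (> 8, stop)

46/7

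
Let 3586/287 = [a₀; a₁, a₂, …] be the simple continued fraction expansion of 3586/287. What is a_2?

3586 = 12·287 + 142, so a_0 = 12
287 = 2·142 + 3, so a_1 = 2
142 = 47·3 + 1, so a_2 = 47

47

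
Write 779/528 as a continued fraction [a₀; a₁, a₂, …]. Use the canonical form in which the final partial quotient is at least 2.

Run the Euclidean algorithm, recording each quotient:
⌊779/528⌋ = 1, remainder 251
⌊528/251⌋ = 2, remainder 26
⌊251/26⌋ = 9, remainder 17
⌊26/17⌋ = 1, remainder 9
⌊17/9⌋ = 1, remainder 8
⌊9/8⌋ = 1, remainder 1
⌊8/1⌋ = 8, remainder 0

[1; 2, 9, 1, 1, 1, 8]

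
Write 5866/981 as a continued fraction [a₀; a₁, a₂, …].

⌊5866/981⌋ = 5, remainder 961
⌊981/961⌋ = 1, remainder 20
⌊961/20⌋ = 48, remainder 1
⌊20/1⌋ = 20, remainder 0

[5; 1, 48, 20]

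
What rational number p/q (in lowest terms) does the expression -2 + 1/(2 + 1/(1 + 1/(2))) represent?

-13/8

Build up convergents one term at a time:
a_0 = -2: -2/1
a_1 = 2: -3/2
a_2 = 1: -5/3
a_3 = 2: -13/8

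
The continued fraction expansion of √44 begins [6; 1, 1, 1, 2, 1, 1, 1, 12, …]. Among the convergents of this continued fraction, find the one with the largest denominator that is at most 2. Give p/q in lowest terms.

13/2

a_0 = 6: 6/1  (≤ bound)
a_1 = 1: 7/1  (≤ bound)
a_2 = 1: 13/2  (≤ bound)
a_3 = 1: 20/3  (> 2, stop)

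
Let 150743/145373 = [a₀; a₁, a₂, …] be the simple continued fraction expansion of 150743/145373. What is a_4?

Repeatedly divide and take the remainder:
150743 = 1·145373 + 5370, so a_0 = 1
145373 = 27·5370 + 383, so a_1 = 27
5370 = 14·383 + 8, so a_2 = 14
383 = 47·8 + 7, so a_3 = 47
8 = 1·7 + 1, so a_4 = 1

1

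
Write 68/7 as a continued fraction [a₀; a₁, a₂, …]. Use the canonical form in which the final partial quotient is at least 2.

68 = 9·7 + 5, so a_0 = 9
7 = 1·5 + 2, so a_1 = 1
5 = 2·2 + 1, so a_2 = 2
2 = 2·1 + 0, so a_3 = 2

[9; 1, 2, 2]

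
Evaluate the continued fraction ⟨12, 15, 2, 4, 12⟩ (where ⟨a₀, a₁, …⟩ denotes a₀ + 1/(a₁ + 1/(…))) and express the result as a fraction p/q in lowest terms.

20498/1699

Use the convergent recurrence hₖ = aₖ·hₖ₋₁ + hₖ₋₂ (and likewise for the denominators kₖ):
a_0 = 12: 12/1
a_1 = 15: 181/15
a_2 = 2: 374/31
a_3 = 4: 1677/139
a_4 = 12: 20498/1699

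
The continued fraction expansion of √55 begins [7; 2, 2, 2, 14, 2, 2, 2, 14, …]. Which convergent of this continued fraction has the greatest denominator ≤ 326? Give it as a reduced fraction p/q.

a_0 = 7: 7/1  (≤ bound)
a_1 = 2: 15/2  (≤ bound)
a_2 = 2: 37/5  (≤ bound)
a_3 = 2: 89/12  (≤ bound)
a_4 = 14: 1283/173  (≤ bound)
a_5 = 2: 2655/358  (> 326, stop)

1283/173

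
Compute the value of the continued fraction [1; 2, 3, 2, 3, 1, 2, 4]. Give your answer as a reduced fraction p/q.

Start with 4.
2 + 1/(4/1) = 2 + 1/4 = 9/4
1 + 1/(9/4) = 1 + 4/9 = 13/9
3 + 1/(13/9) = 3 + 9/13 = 48/13
2 + 1/(48/13) = 2 + 13/48 = 109/48
3 + 1/(109/48) = 3 + 48/109 = 375/109
2 + 1/(375/109) = 2 + 109/375 = 859/375
1 + 1/(859/375) = 1 + 375/859 = 1234/859

1234/859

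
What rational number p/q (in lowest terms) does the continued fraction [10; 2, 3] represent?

Collapse the nested fraction from the inside out:
Start with 3.
2 + 1/(3/1) = 2 + 1/3 = 7/3
10 + 1/(7/3) = 10 + 3/7 = 73/7

73/7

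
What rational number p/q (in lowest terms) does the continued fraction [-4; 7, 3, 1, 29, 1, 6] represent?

Build up convergents one term at a time:
a_0 = -4: -4/1
a_1 = 7: -27/7
a_2 = 3: -85/22
a_3 = 1: -112/29
a_4 = 29: -3333/863
a_5 = 1: -3445/892
a_6 = 6: -24003/6215

-24003/6215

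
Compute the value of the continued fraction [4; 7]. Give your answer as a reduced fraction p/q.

Start with 7.
4 + 1/(7/1) = 4 + 1/7 = 29/7

29/7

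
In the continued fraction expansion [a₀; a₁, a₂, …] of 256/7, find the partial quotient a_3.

⌊256/7⌋ = 36, remainder 4
⌊7/4⌋ = 1, remainder 3
⌊4/3⌋ = 1, remainder 1
⌊3/1⌋ = 3, remainder 0

3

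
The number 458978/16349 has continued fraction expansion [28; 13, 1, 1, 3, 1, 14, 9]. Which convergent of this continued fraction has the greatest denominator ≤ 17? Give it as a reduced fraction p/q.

a_0 = 28: 28/1  (≤ bound)
a_1 = 13: 365/13  (≤ bound)
a_2 = 1: 393/14  (≤ bound)
a_3 = 1: 758/27  (> 17, stop)

393/14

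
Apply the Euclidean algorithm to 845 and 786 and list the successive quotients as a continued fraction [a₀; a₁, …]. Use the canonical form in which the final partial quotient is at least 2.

845 ÷ 786 → quotient 1, remainder 59
786 ÷ 59 → quotient 13, remainder 19
59 ÷ 19 → quotient 3, remainder 2
19 ÷ 2 → quotient 9, remainder 1
2 ÷ 1 → quotient 2, remainder 0

[1; 13, 3, 9, 2]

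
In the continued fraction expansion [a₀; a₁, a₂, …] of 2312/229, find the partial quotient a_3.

Repeatedly divide and take the remainder:
2312 ÷ 229 → quotient 10, remainder 22
229 ÷ 22 → quotient 10, remainder 9
22 ÷ 9 → quotient 2, remainder 4
9 ÷ 4 → quotient 2, remainder 1

2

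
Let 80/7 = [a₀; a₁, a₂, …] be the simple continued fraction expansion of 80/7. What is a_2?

3

80 = 11·7 + 3, so a_0 = 11
7 = 2·3 + 1, so a_1 = 2
3 = 3·1 + 0, so a_2 = 3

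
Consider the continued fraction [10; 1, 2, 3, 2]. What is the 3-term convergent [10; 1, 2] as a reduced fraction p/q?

Start with 2.
1 + 1/(2/1) = 1 + 1/2 = 3/2
10 + 1/(3/2) = 10 + 2/3 = 32/3

32/3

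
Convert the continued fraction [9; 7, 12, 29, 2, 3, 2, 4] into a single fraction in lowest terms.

1628474/178147

Start with 4.
2 + 1/(4/1) = 2 + 1/4 = 9/4
3 + 1/(9/4) = 3 + 4/9 = 31/9
2 + 1/(31/9) = 2 + 9/31 = 71/31
29 + 1/(71/31) = 29 + 31/71 = 2090/71
12 + 1/(2090/71) = 12 + 71/2090 = 25151/2090
7 + 1/(25151/2090) = 7 + 2090/25151 = 178147/25151
9 + 1/(178147/25151) = 9 + 25151/178147 = 1628474/178147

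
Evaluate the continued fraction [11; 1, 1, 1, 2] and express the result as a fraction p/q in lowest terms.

Build up convergents one term at a time:
a_0 = 11: 11/1
a_1 = 1: 12/1
a_2 = 1: 23/2
a_3 = 1: 35/3
a_4 = 2: 93/8

93/8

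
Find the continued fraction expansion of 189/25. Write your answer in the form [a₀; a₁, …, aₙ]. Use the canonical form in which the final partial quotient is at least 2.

[7; 1, 1, 3, 1, 2]

189 ÷ 25 → quotient 7, remainder 14
25 ÷ 14 → quotient 1, remainder 11
14 ÷ 11 → quotient 1, remainder 3
11 ÷ 3 → quotient 3, remainder 2
3 ÷ 2 → quotient 1, remainder 1
2 ÷ 1 → quotient 2, remainder 0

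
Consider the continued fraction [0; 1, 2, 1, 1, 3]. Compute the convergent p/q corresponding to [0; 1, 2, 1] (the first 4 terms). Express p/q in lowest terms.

3/4

Work from the innermost term outward:
Start with 1.
2 + 1/(1/1) = 2 + 1/1 = 3/1
1 + 1/(3/1) = 1 + 1/3 = 4/3
0 + 1/(4/3) = 0 + 3/4 = 3/4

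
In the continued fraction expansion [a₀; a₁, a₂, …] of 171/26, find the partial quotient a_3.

2

171 ÷ 26 → quotient 6, remainder 15
26 ÷ 15 → quotient 1, remainder 11
15 ÷ 11 → quotient 1, remainder 4
11 ÷ 4 → quotient 2, remainder 3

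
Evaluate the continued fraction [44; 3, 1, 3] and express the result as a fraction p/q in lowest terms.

664/15

a_0 = 44: 44/1
a_1 = 3: 133/3
a_2 = 1: 177/4
a_3 = 3: 664/15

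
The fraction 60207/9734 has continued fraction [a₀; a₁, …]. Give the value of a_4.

Run the Euclidean algorithm, recording each quotient:
60207 ÷ 9734 → quotient 6, remainder 1803
9734 ÷ 1803 → quotient 5, remainder 719
1803 ÷ 719 → quotient 2, remainder 365
719 ÷ 365 → quotient 1, remainder 354
365 ÷ 354 → quotient 1, remainder 11

1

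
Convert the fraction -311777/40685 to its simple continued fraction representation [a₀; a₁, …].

Run the Euclidean algorithm, recording each quotient:
-311777 = -8·40685 + 13703, so a_0 = -8
40685 = 2·13703 + 13279, so a_1 = 2
13703 = 1·13279 + 424, so a_2 = 1
13279 = 31·424 + 135, so a_3 = 31
424 = 3·135 + 19, so a_4 = 3
135 = 7·19 + 2, so a_5 = 7
19 = 9·2 + 1, so a_6 = 9
2 = 2·1 + 0, so a_7 = 2

[-8; 2, 1, 31, 3, 7, 9, 2]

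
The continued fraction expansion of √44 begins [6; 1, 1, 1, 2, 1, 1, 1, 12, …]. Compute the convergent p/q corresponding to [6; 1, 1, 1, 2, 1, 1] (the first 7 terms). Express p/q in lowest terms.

Start with 1.
1 + 1/(1/1) = 1 + 1/1 = 2/1
2 + 1/(2/1) = 2 + 1/2 = 5/2
1 + 1/(5/2) = 1 + 2/5 = 7/5
1 + 1/(7/5) = 1 + 5/7 = 12/7
1 + 1/(12/7) = 1 + 7/12 = 19/12
6 + 1/(19/12) = 6 + 12/19 = 126/19

126/19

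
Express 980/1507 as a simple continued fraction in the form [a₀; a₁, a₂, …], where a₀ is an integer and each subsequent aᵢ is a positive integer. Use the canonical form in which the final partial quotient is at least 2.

[0; 1, 1, 1, 6, 8, 4, 2]

980 ÷ 1507 → quotient 0, remainder 980
1507 ÷ 980 → quotient 1, remainder 527
980 ÷ 527 → quotient 1, remainder 453
527 ÷ 453 → quotient 1, remainder 74
453 ÷ 74 → quotient 6, remainder 9
74 ÷ 9 → quotient 8, remainder 2
9 ÷ 2 → quotient 4, remainder 1
2 ÷ 1 → quotient 2, remainder 0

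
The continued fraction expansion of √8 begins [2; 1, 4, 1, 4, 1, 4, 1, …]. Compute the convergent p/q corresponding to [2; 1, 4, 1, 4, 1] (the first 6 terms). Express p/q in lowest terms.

99/35

a_0 = 2: 2/1
a_1 = 1: 3/1
a_2 = 4: 14/5
a_3 = 1: 17/6
a_4 = 4: 82/29
a_5 = 1: 99/35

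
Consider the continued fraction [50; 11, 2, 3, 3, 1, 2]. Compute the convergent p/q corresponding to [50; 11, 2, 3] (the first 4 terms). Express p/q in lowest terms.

4007/80

Use the convergent recurrence hₖ = aₖ·hₖ₋₁ + hₖ₋₂ (and likewise for the denominators kₖ):
a_0 = 50: 50/1
a_1 = 11: 551/11
a_2 = 2: 1152/23
a_3 = 3: 4007/80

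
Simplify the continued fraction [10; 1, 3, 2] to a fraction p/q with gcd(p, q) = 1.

97/9

Start with 2.
3 + 1/(2/1) = 3 + 1/2 = 7/2
1 + 1/(7/2) = 1 + 2/7 = 9/7
10 + 1/(9/7) = 10 + 7/9 = 97/9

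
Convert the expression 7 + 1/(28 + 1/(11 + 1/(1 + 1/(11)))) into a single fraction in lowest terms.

28255/4016

Use the convergent recurrence hₖ = aₖ·hₖ₋₁ + hₖ₋₂ (and likewise for the denominators kₖ):
a_0 = 7: 7/1
a_1 = 28: 197/28
a_2 = 11: 2174/309
a_3 = 1: 2371/337
a_4 = 11: 28255/4016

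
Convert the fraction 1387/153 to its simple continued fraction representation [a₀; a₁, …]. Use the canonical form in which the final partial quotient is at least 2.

Apply division with remainder until the remainder is 0:
⌊1387/153⌋ = 9, remainder 10
⌊153/10⌋ = 15, remainder 3
⌊10/3⌋ = 3, remainder 1
⌊3/1⌋ = 3, remainder 0

[9; 15, 3, 3]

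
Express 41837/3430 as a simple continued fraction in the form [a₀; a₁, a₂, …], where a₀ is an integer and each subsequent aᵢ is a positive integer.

Run the Euclidean algorithm, recording each quotient:
41837 = 12·3430 + 677, so a_0 = 12
3430 = 5·677 + 45, so a_1 = 5
677 = 15·45 + 2, so a_2 = 15
45 = 22·2 + 1, so a_3 = 22
2 = 2·1 + 0, so a_4 = 2

[12; 5, 15, 22, 2]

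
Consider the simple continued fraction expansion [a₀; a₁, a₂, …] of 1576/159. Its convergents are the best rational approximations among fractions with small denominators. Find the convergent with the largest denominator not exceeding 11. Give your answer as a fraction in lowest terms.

a_0 = 9: 9/1  (≤ bound)
a_1 = 1: 10/1  (≤ bound)
a_2 = 10: 109/11  (≤ bound)
a_3 = 2: 228/23  (> 11, stop)

109/11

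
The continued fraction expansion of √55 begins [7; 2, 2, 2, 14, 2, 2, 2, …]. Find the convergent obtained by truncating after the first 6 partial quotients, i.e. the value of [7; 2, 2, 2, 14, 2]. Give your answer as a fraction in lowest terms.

2655/358

a_0 = 7: 7/1
a_1 = 2: 15/2
a_2 = 2: 37/5
a_3 = 2: 89/12
a_4 = 14: 1283/173
a_5 = 2: 2655/358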